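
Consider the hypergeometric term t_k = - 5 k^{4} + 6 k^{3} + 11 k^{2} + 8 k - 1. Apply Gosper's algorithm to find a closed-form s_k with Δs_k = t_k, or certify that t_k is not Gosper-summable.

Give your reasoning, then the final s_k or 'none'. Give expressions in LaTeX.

r(k) = (5*k**4 + 14*k**3 + k**2 - 28*k - 19)/(5*k**4 - 6*k**3 - 11*k**2 - 8*k + 1) after simplifying.
Factor: A=1; B=1; C=k**4 - 6*k**3/5 - 11*k**2/5 - 8*k/5 + 1/5.
Key eq: (1)·f(k+1) = (1)·f(k) + (k**4 - 6*k**3/5 - 11*k**2/5 - 8*k/5 + 1/5).
From deg A=0, deg B=0, deg C=4: d=5.
Solving with deg f ≤ 5: f(k) = k*(k**4 - 4*k**3 + k**2 + 3)/5.
Get s_k = R·t_k = k*(-k**4 + 4*k**3 - k**2 - 3) with R(k) = B(k−1)f(k)/C(k) = k*(k**4 - 4*k**3 + k**2 + 3)/(5*k**4 - 6*k**3 - 11*k**2 - 8*k + 1).
Δs = -5*k**4 + 6*k**3 + 11*k**2 + 8*k - 1, as required.

s_k = k \left(- k^{4} + 4 k^{3} - k^{2} - 3\right)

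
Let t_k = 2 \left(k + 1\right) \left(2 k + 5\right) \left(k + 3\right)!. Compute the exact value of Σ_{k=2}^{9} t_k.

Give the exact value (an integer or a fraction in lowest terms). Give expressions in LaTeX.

t_(k+1)/t_k = (k + 2)*(k + 4)*(2*k + 7)/((k + 1)*(2*k + 5)).
Factor: A=k + 4; B=1; C=k**2 + 7*k/2 + 5/2.
Need (k + 4)·f(k+1) − (1)·f(k) = k**2 + 7*k/2 + 5/2.
deg f ≤ 1 (via 1,0,2).
A polynomial solution: f(k) = (2*k - 1)/2.
Certificate R = B(k−1)f/C = (2*k - 1)/((k + 1)*(2*k + 5)) gives s_k = 2*(2*k - 1)*factorial(k + 3).
Check: Δs_k = 2*(k + 1)*(2*k + 5)*factorial(k + 3). ✓
Evaluate s at k=10 and k=2: 236626790400 and 720; difference 236626789680.

Σ = 236626789680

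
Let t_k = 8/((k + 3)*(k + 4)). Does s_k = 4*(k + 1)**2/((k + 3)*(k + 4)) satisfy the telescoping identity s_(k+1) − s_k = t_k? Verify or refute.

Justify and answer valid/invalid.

s_(k+1) = 4*(k + 2)**2/((k + 4)*(k + 5))
s_(k+1) − s_k = 4*(5*k + 7)/(k**3 + 12*k**2 + 47*k + 60)
(s_(k+1) − s_k) − t_k = 12*(k - 1)/(k**3 + 12*k**2 + 47*k + 60)

Invalid: residual 12*(k - 1)/(k**3 + 12*k**2 + 47*k + 60) ≠ 0.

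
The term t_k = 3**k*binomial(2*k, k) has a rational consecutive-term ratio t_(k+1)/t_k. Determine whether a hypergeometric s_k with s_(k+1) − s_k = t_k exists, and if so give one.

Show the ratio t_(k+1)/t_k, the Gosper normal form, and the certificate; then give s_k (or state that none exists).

Step 1: r(k) = 6*(2*k + 1)/(k + 1).
So A=12*k + 6 and B=k + 1, with C=1.
Need (12*k + 6)·f(k+1) − (k)·f(k) = 1.
From deg A=1, deg B=1, deg C=0: d=-1.
Bound -1 < 0, so the key equation has no polynomial solution.

no hypergeometric antidifference exists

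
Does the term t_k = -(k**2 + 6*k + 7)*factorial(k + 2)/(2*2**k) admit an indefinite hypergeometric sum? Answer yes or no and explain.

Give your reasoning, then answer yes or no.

r(k) = (k + 3)*(6*k + (k + 1)**2 + 13)/(2*(k**2 + 6*k + 7)) after simplifying.
So A=k/2 + 3/2 and B=1, with C=k**2 + 6*k + 7.
f must satisfy (k/2 + 3/2)·f(k+1) − (1)·f(k) = k**2 + 6*k + 7.
Degrees (1,0,2) ⇒ d ≤ 1.
Match coefficients ⇒ f(k) = 2*(k + 4).
Then R = B(k−1)f/C = 2*(k + 4)/(k**2 + 6*k + 7), so s_k = R(k)·t_k = -(k + 4)*factorial(k + 2)/2**k.
Verify: -(k**2 + 6*k + 7)*factorial(k + 2)/(2*2**k) matches t_k.

Yes. s_k = -(k + 4)*factorial(k + 2)/2**k.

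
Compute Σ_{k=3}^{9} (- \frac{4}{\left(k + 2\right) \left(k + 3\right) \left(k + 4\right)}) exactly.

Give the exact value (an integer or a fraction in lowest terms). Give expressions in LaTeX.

Σ = -7/130

Ratio r(k) = (k + 2)/(k + 5).
Gosper form: A/B · C(k+1)/C(k) with A=k + 2, B=k + 5, C=1.
Key eq: (k + 2)·f(k+1) = (k + 4)·f(k) + (1).
Bound: deg f ≤ 2.
Solve for f: f(k) = k*(k + 5)/12 (degree 2 ≤ 2).
Then R = B(k−1)f/C = k*(k + 4)*(k + 5)/12, so s_k = R(k)·t_k = k*(-k - 5)/(3*(k + 2)*(k + 3)).
Check: Δs_k = -4/(k**3 + 9*k**2 + 26*k + 24). ✓
Sum = s_(10) − s_(3); s_(10) = -25/78, s_(3) = -4/15 ⇒ -7/130.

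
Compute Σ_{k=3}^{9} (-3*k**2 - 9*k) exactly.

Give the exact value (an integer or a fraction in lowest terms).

The ratio is (k**2 + 5*k + 4)/(k*(k + 3)).
So A=1 and B=1, with C=k**2 + 3*k.
Need (1)·f(k+1) − (1)·f(k) = k**2 + 3*k.
Degrees (0,0,2) ⇒ d ≤ 3.
Coefficient equations give f(k) = k*(k - 1)*(k + 4)/3.
R(k) = B(k−1)·f(k)/C(k) = (k - 1)*(k + 4)/(3*(k + 3)); s_k = R·t_k = k*(-k**2 - 3*k + 4).
Check: Δs_k = 3*k*(-k - 3). ✓
Telescoping: Σ = s_(10) − s_(3) = -1260 − (-42) = -1218.

Σ = -1218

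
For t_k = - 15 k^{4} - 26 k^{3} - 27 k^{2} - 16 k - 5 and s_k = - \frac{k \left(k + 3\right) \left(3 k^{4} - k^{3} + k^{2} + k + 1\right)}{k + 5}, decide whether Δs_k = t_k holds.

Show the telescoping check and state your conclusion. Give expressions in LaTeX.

Invalid: residual \frac{2 \left(12 k^{5} + 102 k^{4} + 156 k^{3} + 150 k^{2} + 84 k + 25\right)}{k^{2} + 11 k + 30} ≠ 0.

s_(k+1) = -(k + 1)*(k + 4)*(k + 3*(k + 1)**4 - (k + 1)**3 + (k + 1)**2 + 2)/(k + 6)
s_(k+1) − s_k = (-15*k**6 - 167*k**5 - 559*k**4 - 781*k**3 - 691*k**2 - 367*k - 100)/(k**2 + 11*k + 30)
(s_(k+1) − s_k) − t_k = 2*(12*k**5 + 102*k**4 + 156*k**3 + 150*k**2 + 84*k + 25)/(k**2 + 11*k + 30)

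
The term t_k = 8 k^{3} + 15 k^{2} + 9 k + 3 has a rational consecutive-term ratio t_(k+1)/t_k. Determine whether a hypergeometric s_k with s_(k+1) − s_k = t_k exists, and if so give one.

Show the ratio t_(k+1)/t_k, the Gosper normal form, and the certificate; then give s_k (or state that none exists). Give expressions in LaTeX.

s_k = k \left(2 k^{3} + k^{2} - k + 1\right)

Step 1: r(k) = (8*k**3 + 39*k**2 + 63*k + 35)/(8*k**3 + 15*k**2 + 9*k + 3).
Normal form (A,B,C) = (1, 1, k**3 + 15*k**2/8 + 9*k/8 + 3/8).
Key eq: (1)·f(k+1) = (1)·f(k) + (k**3 + 15*k**2/8 + 9*k/8 + 3/8).
deg f ≤ 4 (via 0,0,3).
Solving with deg f ≤ 4: f(k) = k*(2*k**3 + k**2 - k + 1)/8.
R(k) = B(k−1)·f(k)/C(k) = k*(2*k**3 + k**2 - k + 1)/(8*k**3 + 15*k**2 + 9*k + 3); s_k = R·t_k = k*(2*k**3 + k**2 - k + 1).
Verify: 8*k**3 + 15*k**2 + 9*k + 3 matches t_k.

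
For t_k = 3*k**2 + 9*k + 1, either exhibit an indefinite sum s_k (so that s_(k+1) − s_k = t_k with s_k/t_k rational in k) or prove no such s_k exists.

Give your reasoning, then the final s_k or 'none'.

r(k) = (3*k**2 + 15*k + 13)/(3*k**2 + 9*k + 1) after simplifying.
A = 1, B = 1, C = k**2 + 3*k + 1/3.
Key eq: (1)·f(k+1) = (1)·f(k) + (k**2 + 3*k + 1/3).
deg f ≤ 3 (via 0,0,2).
Solve for f: f(k) = k*(k**2 + 3*k - 3)/3 (degree 3 ≤ 3).
Get s_k = R·t_k = k*(k**2 + 3*k - 3) with R(k) = B(k−1)f(k)/C(k) = k*(k**2 + 3*k - 3)/(3*k**2 + 9*k + 1).
Check: Δs_k = 3*k**2 + 9*k + 1. ✓

s_k = k*(k**2 + 3*k - 3)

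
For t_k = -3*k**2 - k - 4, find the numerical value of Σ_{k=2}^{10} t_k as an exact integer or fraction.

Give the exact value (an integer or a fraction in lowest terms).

Σ = -1242

Ratio r(k) = (k + 3*(k + 1)**2 + 5)/(3*k**2 + k + 4).
Factor: A=1; B=1; C=k**2 + k/3 + 4/3.
Need (1)·f(k+1) − (1)·f(k) = k**2 + k/3 + 4/3.
Bound: deg f ≤ 3.
A polynomial solution: f(k) = k*(k**2 - k + 4)/3.
Get s_k = R·t_k = k*(-k**2 + k - 4) with R(k) = B(k−1)f(k)/C(k) = k*(k**2 - k + 4)/(3*k**2 + k + 4).
s_(k+1) − s_k = -3*k**2 - k - 4 = t_k.
Sum = s_(11) − s_(2); s_(11) = -1254, s_(2) = -12 ⇒ -1242.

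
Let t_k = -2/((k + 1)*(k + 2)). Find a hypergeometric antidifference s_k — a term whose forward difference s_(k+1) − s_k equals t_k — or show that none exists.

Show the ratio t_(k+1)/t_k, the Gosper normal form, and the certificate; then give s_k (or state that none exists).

The ratio is (k + 1)/(k + 3).
Normal form (A,B,C) = (k + 1, k + 3, 1).
Solve (k + 1)·f(k+1) − (k + 2)·f(k) = 1.
From deg A=1, deg B=1, deg C=0: d=1.
Coefficient equations give f(k) = k.
Then R = B(k−1)f/C = k*(k + 2), so s_k = R(k)·t_k = -2*k/(k + 1).
Check: Δs_k = -2/(k**2 + 3*k + 2). ✓

s_k = -2*k/(k + 1)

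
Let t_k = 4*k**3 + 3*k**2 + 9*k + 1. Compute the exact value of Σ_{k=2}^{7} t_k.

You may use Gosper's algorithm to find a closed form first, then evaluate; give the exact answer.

Σ = 3798

t_(k+1)/t_k = (4*k**3 + 15*k**2 + 27*k + 17)/(4*k**3 + 3*k**2 + 9*k + 1).
Factor: A=1; B=1; C=k**3 + 3*k**2/4 + 9*k/4 + 1/4.
Solve (1)·f(k+1) − (1)·f(k) = k**3 + 3*k**2/4 + 9*k/4 + 1/4.
From deg A=0, deg B=0, deg C=3: d=4.
Solving with deg f ≤ 4: f(k) = k*(k**3 - k**2 + 4*k - 3)/4.
So s_k = (B(k−1)f/C)·t_k = (k*(k**3 - k**2 + 4*k - 3)/(4*k**3 + 3*k**2 + 9*k + 1))·t_k = k*(k**3 - k**2 + 4*k - 3).
Δs = 4*k**3 + 3*k**2 + 9*k + 1, as required.
Telescoping: Σ = s_(8) − s_(2) = 3816 − (18) = 3798.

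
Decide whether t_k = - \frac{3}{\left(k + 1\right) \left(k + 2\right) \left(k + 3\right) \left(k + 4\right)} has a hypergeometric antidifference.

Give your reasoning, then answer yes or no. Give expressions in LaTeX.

The ratio is (k + 1)/(k + 5).
Gosper form: A/B · C(k+1)/C(k) with A=k + 1, B=k + 5, C=1.
Solve (k + 1)·f(k+1) − (k + 4)·f(k) = 1.
Degrees (1,1,0) ⇒ d ≤ 3.
A polynomial solution: f(k) = k*(k**2 + 6*k + 11)/18.
R(k) = B(k−1)·f(k)/C(k) = k*(k + 4)*(k**2 + 6*k + 11)/18; s_k = R·t_k = k*(-k**2 - 6*k - 11)/(6*(k + 1)*(k + 2)*(k + 3)).
Δs = -3/(k**4 + 10*k**3 + 35*k**2 + 50*k + 24), as required.

Yes. s_k = \frac{k \left(- k^{2} - 6 k - 11\right)}{6 \left(k + 1\right) \left(k + 2\right) \left(k + 3\right)}.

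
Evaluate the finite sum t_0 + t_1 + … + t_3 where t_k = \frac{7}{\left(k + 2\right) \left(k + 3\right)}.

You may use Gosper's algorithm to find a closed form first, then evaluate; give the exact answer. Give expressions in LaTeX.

The ratio is (k + 2)/(k + 4).
Take A(k)=k + 2, B(k)=k + 4, C(k)=1.
Solve (k + 2)·f(k+1) − (k + 3)·f(k) = 1.
Bound: deg f ≤ 1.
Coefficient equations give f(k) = k/2.
Certificate R = B(k−1)f/C = k*(k + 3)/2 gives s_k = 7*k/(2*(k + 2)).
Δs = 7/(k**2 + 5*k + 6), as required.
Evaluate s at k=4 and k=0: 7/3 and 0; difference 7/3.

Σ = 7/3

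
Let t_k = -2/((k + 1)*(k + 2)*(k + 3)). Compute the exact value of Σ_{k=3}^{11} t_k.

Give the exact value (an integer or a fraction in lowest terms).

Σ = -81/1820

Ratio r(k) = (k + 1)/(k + 4).
A = k + 1, B = k + 4, C = 1.
Set up (k + 1)·f(k+1) − (k + 3)·f(k) − (1) = 0.
d = 2 from the (1,1,0) case.
Coefficient equations give f(k) = k*(k + 3)/4.
Get s_k = R·t_k = k*(-k - 3)/(2*(k + 1)*(k + 2)) with R(k) = B(k−1)f(k)/C(k) = k*(k + 3)**2/4.
s_(k+1) − s_k = -2/(k**3 + 6*k**2 + 11*k + 6) = t_k.
Telescoping: Σ = s_(12) − s_(3) = -45/91 − (-9/20) = -81/1820.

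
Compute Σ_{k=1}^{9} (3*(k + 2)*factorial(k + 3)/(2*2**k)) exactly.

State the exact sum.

Compute t_(k+1)/t_k: get (k + 3)*(k + 4)/(2*(k + 2)).
Normal form (A,B,C) = (k/2 + 2, 1, k + 2).
Set up (k/2 + 2)·f(k+1) − (1)·f(k) − (k + 2) = 0.
deg f ≤ 0 (via 1,0,1).
A polynomial solution: f(k) = 2.
Then R = B(k−1)f/C = 2/(k + 2), so s_k = R(k)·t_k = 3*factorial(k + 3)/2**k.
Check: Δs_k = 3*(k + 2)*factorial(k + 3)/(2*2**k). ✓
Telescoping: Σ = s_(10) − s_(1) = 18243225 − (36) = 18243189.

Σ = 18243189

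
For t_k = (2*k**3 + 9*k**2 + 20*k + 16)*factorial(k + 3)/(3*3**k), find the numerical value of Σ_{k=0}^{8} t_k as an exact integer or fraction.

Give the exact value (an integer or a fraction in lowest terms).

Σ = 364673944/81

r(k) = (2*k**4 + 23*k**3 + 104*k**2 + 223*k + 188)/(3*(2*k**3 + 9*k**2 + 20*k + 16)) after simplifying.
A = k/3 + 4/3, B = 1, C = k**3 + 9*k**2/2 + 10*k + 8.
Need (k/3 + 4/3)·f(k+1) − (1)·f(k) = k**3 + 9*k**2/2 + 10*k + 8.
From deg A=1, deg B=0, deg C=3: d=2.
Solving with deg f ≤ 2: f(k) = 3*(2*k**2 + 3*k - 4)/2.
So s_k = (B(k−1)f/C)·t_k = (3*(2*k**2 + 3*k - 4)/(2*k**3 + 9*k**2 + 20*k + 16))·t_k = (2*k**2 + 3*k - 4)*factorial(k + 3)/3**k.
s_(k+1) − s_k = (2*k**3 + 9*k**2 + 20*k + 16)*factorial(k + 3)/(3*3**k) = t_k.
Sum = s_(9) − s_(0); s_(9) = 364672000/81, s_(0) = -24 ⇒ 364673944/81.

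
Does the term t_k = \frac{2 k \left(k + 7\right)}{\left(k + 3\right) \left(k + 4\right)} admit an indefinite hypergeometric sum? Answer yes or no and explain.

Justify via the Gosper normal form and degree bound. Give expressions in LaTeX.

Yes. s_k = \frac{2 k \left(k - 1\right)}{k + 3}.

Step 1: r(k) = (k + 1)*(k + 3)*(k + 8)/(k*(k + 5)*(k + 7)).
Normal form (A,B,C) = (k + 3, k + 5, k**2 + 7*k).
Set up (k + 3)·f(k+1) − (k + 4)·f(k) − (k**2 + 7*k) = 0.
From deg A=1, deg B=1, deg C=2: d=2.
Coefficient equations give f(k) = k*(k - 1).
Get s_k = R·t_k = 2*k*(k - 1)/(k + 3) with R(k) = B(k−1)f(k)/C(k) = (k - 1)*(k + 4)/(k + 7).
Δs = 2*k*(k + 7)/(k**2 + 7*k + 12), as required.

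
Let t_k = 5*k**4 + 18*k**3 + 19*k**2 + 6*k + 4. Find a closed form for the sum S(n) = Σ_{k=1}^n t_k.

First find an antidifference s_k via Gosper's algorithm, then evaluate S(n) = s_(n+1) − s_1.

The ratio is (5*k**4 + 38*k**3 + 103*k**2 + 118*k + 52)/(5*k**4 + 18*k**3 + 19*k**2 + 6*k + 4).
Factor: A=1; B=1; C=k**4 + 18*k**3/5 + 19*k**2/5 + 6*k/5 + 4/5.
Key eq: (1)·f(k+1) = (1)·f(k) + (k**4 + 18*k**3/5 + 19*k**2/5 + 6*k/5 + 4/5).
deg f ≤ 5 (via 0,0,4).
A polynomial solution: f(k) = k*(k**4 + 2*k**3 - k**2 - 2*k + 4)/5.
R(k) = B(k−1)·f(k)/C(k) = k*(k**4 + 2*k**3 - k**2 - 2*k + 4)/(5*k**4 + 18*k**3 + 19*k**2 + 6*k + 4); s_k = R·t_k = k*(k**4 + 2*k**3 - k**2 - 2*k + 4).
Check: Δs_k = 5*k**4 + 18*k**3 + 19*k**2 + 6*k + 4. ✓
s_(n+1) = n**5 + 7*n**4 + 17*n**3 + 17*n**2 + 10*n + 4 and s_(1) = 4, so S(n) = n*(n**4 + 7*n**3 + 17*n**2 + 17*n + 10).

S(n) = n*(n**4 + 7*n**3 + 17*n**2 + 17*n + 10)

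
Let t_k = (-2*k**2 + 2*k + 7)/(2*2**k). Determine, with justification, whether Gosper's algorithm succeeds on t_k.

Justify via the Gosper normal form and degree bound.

Ratio r(k) = (k**2 + k - 7/2)/(2*k**2 - 2*k - 7).
So A=1/2 and B=1, with C=k**2 - k - 7/2.
Solve (1/2)·f(k+1) − (1)·f(k) = k**2 - k - 7/2.
Degrees (0,0,2) ⇒ d ≤ 2.
Match coefficients ⇒ f(k) = -2*k**2 - 2*k + 3.
Then R = B(k−1)f/C = -2*(2*k**2 + 2*k - 3)/(2*k**2 - 2*k - 7), so s_k = R(k)·t_k = (2*k**2 + 2*k - 3)/2**k.
Verify: (-2*k**2 + 2*k + 7)/(2*2**k) matches t_k.

Yes. s_k = (2*k**2 + 2*k - 3)/2**k.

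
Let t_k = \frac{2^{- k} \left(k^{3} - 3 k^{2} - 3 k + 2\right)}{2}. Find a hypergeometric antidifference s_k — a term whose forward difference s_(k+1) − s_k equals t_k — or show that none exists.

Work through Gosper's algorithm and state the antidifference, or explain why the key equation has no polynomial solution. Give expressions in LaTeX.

s_k = 2^{- k} \left(- k^{3} - 3\right)

r(k) = (k**3 - 6*k - 3)/(2*(k**3 - 3*k**2 - 3*k + 2)) after simplifying.
Take A(k)=1/2, B(k)=1, C(k)=k**3 - 3*k**2 - 3*k + 2.
Set up (1/2)·f(k+1) − (1)·f(k) − (k**3 - 3*k**2 - 3*k + 2) = 0.
deg f ≤ 3 (via 0,0,3).
Coefficient equations give f(k) = -2*(k**3 + 3).
So s_k = (B(k−1)f/C)·t_k = (-2*(k**3 + 3)/(k**3 - 3*k**2 - 3*k + 2))·t_k = (-k**3 - 3)/2**k.
s_(k+1) − s_k = (2*k**3 - (k + 1)**3 + 3)/(2*2**k) = t_k.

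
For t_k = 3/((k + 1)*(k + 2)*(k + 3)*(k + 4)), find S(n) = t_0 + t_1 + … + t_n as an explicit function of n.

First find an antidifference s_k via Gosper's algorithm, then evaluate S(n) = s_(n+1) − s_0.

Ratio r(k) = (k + 1)/(k + 5).
Take A(k)=k + 1, B(k)=k + 5, C(k)=1.
Set up (k + 1)·f(k+1) − (k + 4)·f(k) − (1) = 0.
d = 3 from the (1,1,0) case.
Coefficient equations give f(k) = k*(k**2 + 6*k + 11)/18.
Then R = B(k−1)f/C = k*(k + 4)*(k**2 + 6*k + 11)/18, so s_k = R(k)·t_k = k*(k**2 + 6*k + 11)/(6*(k + 1)*(k + 2)*(k + 3)).
Verify: 3/(k**4 + 10*k**3 + 35*k**2 + 50*k + 24) matches t_k.
Σ_(k=0)^n t_k = s_(n+1) − s_(0) = ((n**3 + 9*n**2 + 26*n + 18)/(6*(n**3 + 9*n**2 + 26*n + 24))) − (0), i.e. (n**3 + 9*n**2 + 26*n + 18)/(6*(n**3 + 9*n**2 + 26*n + 24)).

S(n) = (n**3 + 9*n**2 + 26*n + 18)/(6*(n**3 + 9*n**2 + 26*n + 24))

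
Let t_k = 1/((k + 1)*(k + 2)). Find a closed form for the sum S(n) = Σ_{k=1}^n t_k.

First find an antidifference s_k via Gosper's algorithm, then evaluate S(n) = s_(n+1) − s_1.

t_(k+1)/t_k = (k + 1)/(k + 3).
Factor: A=k + 1; B=k + 3; C=1.
Key eq: (k + 1)·f(k+1) = (k + 2)·f(k) + (1).
deg f ≤ 1 (via 1,1,0).
Coefficient equations give f(k) = k.
Get s_k = R·t_k = k/(k + 1) with R(k) = B(k−1)f(k)/C(k) = k*(k + 2).
Δs = 1/(k**2 + 3*k + 2), as required.
Σ_(k=1)^n t_k = s_(n+1) − s_(1) = ((n + 1)/(n + 2)) − (1/2), i.e. n/(2*(n + 2)).

S(n) = n/(2*(n + 2))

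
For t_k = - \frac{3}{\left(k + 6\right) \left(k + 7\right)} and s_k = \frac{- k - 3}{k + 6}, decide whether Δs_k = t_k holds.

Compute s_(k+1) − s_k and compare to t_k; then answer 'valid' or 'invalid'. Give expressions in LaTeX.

valid (s_(k+1) − s_k reduces to t_k)

s_(k+1) = (-k - 4)/(k + 7)
s_(k+1) − s_k = -3/(k**2 + 13*k + 42)
(s_(k+1) − s_k) − t_k = 0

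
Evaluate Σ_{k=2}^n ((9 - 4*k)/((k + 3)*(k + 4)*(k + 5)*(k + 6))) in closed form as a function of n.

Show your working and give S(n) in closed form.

S(n) = (-n**3 - 15*n**2 + 66*n - 50)/(70*(n**3 + 15*n**2 + 74*n + 120))

Compute t_(k+1)/t_k: get (k + 3)*(4*k - 5)/((k + 7)*(4*k - 9)).
A = k + 3, B = k + 7, C = k - 9/4.
Need (k + 3)·f(k+1) − (k + 6)·f(k) = k - 9/4.
Bound: deg f ≤ 3.
A polynomial solution: f(k) = -k*(k**2 + 12*k + 167)/240.
So s_k = (B(k−1)f/C)·t_k = (-k*(k + 6)*(k**2 + 12*k + 167)/(60*(4*k - 9)))·t_k = k*(k**2 + 12*k + 167)/(60*(k + 3)*(k + 4)*(k + 5)).
Δs = (9 - 4*k)/(k**4 + 18*k**3 + 119*k**2 + 342*k + 360), as required.
Evaluate: s_(n+1) = (n**3 + 15*n**2 + 194*n + 180)/(60*(n**3 + 15*n**2 + 74*n + 120)); subtract s_(2) = 13/420 ⇒ S(n) = (-n**3 - 15*n**2 + 66*n - 50)/(70*(n**3 + 15*n**2 + 74*n + 120)).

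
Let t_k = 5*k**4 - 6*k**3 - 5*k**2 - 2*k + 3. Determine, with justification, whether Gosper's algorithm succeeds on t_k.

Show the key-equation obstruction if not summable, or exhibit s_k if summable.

Step 1: r(k) = (5*k**4 + 14*k**3 + 7*k**2 - 10*k - 5)/(5*k**4 - 6*k**3 - 5*k**2 - 2*k + 3).
A = 1, B = 1, C = k**4 - 6*k**3/5 - k**2 - 2*k/5 + 3/5.
Need (1)·f(k+1) − (1)·f(k) = k**4 - 6*k**3/5 - k**2 - 2*k/5 + 3/5.
deg f ≤ 5 (via 0,0,4).
Match coefficients ⇒ f(k) = k*(k**4 - 4*k**3 + 3*k**2 + 3)/5.
So s_k = (B(k−1)f/C)·t_k = (k*(k**4 - 4*k**3 + 3*k**2 + 3)/(5*k**4 - 6*k**3 - 5*k**2 - 2*k + 3))·t_k = k*(k**4 - 4*k**3 + 3*k**2 + 3).
Check: Δs_k = 5*k**4 - 6*k**3 - 5*k**2 - 2*k + 3. ✓

Yes. s_k = k*(k**4 - 4*k**3 + 3*k**2 + 3).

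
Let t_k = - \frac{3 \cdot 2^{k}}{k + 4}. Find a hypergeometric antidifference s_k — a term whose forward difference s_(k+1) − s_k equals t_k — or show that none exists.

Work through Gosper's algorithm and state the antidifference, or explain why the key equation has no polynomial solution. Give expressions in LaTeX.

none (Gosper's algorithm certifies no s_k)

Compute t_(k+1)/t_k: get 2*(k + 4)/(k + 5).
Normal form (A,B,C) = (2*k + 8, k + 5, 1).
f must satisfy (2*k + 8)·f(k+1) − (k + 4)·f(k) = 1.
Degrees (1,1,0) ⇒ d ≤ -1.
d = -1 < 0 ⇒ no nonzero polynomial f; not summable.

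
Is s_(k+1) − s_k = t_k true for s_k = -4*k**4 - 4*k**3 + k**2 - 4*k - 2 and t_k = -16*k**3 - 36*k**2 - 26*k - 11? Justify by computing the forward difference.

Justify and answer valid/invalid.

s_(k+1) = -4*k**4 - 20*k**3 - 35*k**2 - 30*k - 13
s_(k+1) − s_k = -16*k**3 - 36*k**2 - 26*k - 11
(s_(k+1) − s_k) − t_k = 0

valid; difference matches t_k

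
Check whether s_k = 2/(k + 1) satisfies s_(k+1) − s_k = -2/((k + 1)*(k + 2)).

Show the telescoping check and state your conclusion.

s_(k+1) = 2/(k + 2)
s_(k+1) − s_k = -2/((k + 1)*(k + 2))
(s_(k+1) − s_k) − t_k = 0

Valid: the claim telescopes to t_k.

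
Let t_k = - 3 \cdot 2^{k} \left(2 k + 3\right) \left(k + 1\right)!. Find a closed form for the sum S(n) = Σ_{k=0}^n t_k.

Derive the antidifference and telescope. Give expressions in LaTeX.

Compute t_(k+1)/t_k: get 2*(k + 2)*(2*k + 5)/(2*k + 3).
Normal form (A,B,C) = (2*k + 4, 1, k + 3/2).
f must satisfy (2*k + 4)·f(k+1) − (1)·f(k) = k + 3/2.
d = 0 from the (1,0,1) case.
Coefficient equations give f(k) = 1/2.
R(k) = B(k−1)·f(k)/C(k) = 1/(2*k + 3); s_k = R·t_k = -3*2**k*factorial(k + 1).
Check: Δs_k = -3*2**k*(2*k + 3)*factorial(k + 1). ✓
Evaluate: s_(n+1) = -6*2**n*factorial(n + 2); subtract s_(0) = -3 ⇒ S(n) = -6*2**n*factorial(n + 2) + 3.

S(n) = - 6 \cdot 2^{n} \left(n + 2\right)! + 3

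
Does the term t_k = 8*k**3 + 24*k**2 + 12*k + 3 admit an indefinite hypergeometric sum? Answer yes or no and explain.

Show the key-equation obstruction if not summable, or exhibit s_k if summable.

Ratio r(k) = (8*k**3 + 48*k**2 + 84*k + 47)/(8*k**3 + 24*k**2 + 12*k + 3).
Gosper form: A/B · C(k+1)/C(k) with A=1, B=1, C=k**3 + 3*k**2 + 3*k/2 + 3/8.
Key eq: (1)·f(k+1) = (1)·f(k) + (k**3 + 3*k**2 + 3*k/2 + 3/8).
d = 4 from the (0,0,3) case.
Coefficient equations give f(k) = k*(2*k**3 + 4*k**2 - 4*k + 1)/8.
Certificate R = B(k−1)f/C = k*(2*k**3 + 4*k**2 - 4*k + 1)/(8*k**3 + 24*k**2 + 12*k + 3) gives s_k = k*(2*k**3 + 4*k**2 - 4*k + 1).
Check: Δs_k = 8*k**3 + 24*k**2 + 12*k + 3. ✓

Yes. s_k = k*(2*k**3 + 4*k**2 - 4*k + 1).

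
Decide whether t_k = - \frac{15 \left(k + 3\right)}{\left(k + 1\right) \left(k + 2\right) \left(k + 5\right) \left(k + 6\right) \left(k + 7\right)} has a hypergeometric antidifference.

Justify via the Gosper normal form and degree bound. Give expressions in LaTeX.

The ratio is (k + 1)*(k + 4)*(k + 5)/((k + 3)**2*(k + 8)).
So A=k + 1 and B=k + 8, with C=k**3 + 10*k**2 + 33*k + 36.
Solve (k + 1)·f(k+1) − (k + 7)·f(k) = k**3 + 10*k**2 + 33*k + 36.
d = 6 from the (1,1,3) case.
Solve for f: f(k) = k*(k + 2)*(k + 3)*(k + 4)*(k**2 + 12*k + 41)/90 (degree 6 ≤ 6).
R(k) = B(k−1)·f(k)/C(k) = k*(k + 2)*(k + 7)*(k**2 + 12*k + 41)/(90*(k + 3)); s_k = R·t_k = k*(-k**2 - 12*k - 41)/(6*(k**3 + 12*k**2 + 41*k + 30)).
s_(k+1) − s_k = 15*(-k - 3)/(k**5 + 21*k**4 + 163*k**3 + 567*k**2 + 844*k + 420) = t_k.

Yes. s_k = \frac{k \left(- k^{2} - 12 k - 41\right)}{6 \left(k^{3} + 12 k^{2} + 41 k + 30\right)}.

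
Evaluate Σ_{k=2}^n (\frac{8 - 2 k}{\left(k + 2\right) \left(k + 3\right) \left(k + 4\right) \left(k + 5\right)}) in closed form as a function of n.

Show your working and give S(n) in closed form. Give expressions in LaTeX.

S(n) = \frac{n - 1}{n^{3} + 12 n^{2} + 47 n + 60}

r(k) = (k - 3)*(k + 2)/((k - 4)*(k + 6)) after simplifying.
Factor: A=k + 2; B=k + 6; C=k - 4.
Key eq: (k + 2)·f(k+1) = (k + 5)·f(k) + (k - 4).
Degrees (1,1,1) ⇒ d ≤ 3.
Solve for f: f(k) = -k*(k**2 + 9*k + 38)/24 (degree 3 ≤ 3).
So s_k = (B(k−1)f/C)·t_k = (-k*(k + 5)*(k**2 + 9*k + 38)/(24*(k - 4)))·t_k = k*(k**2 + 9*k + 38)/(12*(k + 2)*(k + 3)*(k + 4)).
Check: Δs_k = 2*(4 - k)/(k**4 + 14*k**3 + 71*k**2 + 154*k + 120). ✓
Telescope: S(n) = s_(n+1) − s_(2) = (n**3 + 12*n**2 + 59*n + 48)/(12*(n**3 + 12*n**2 + 47*n + 60)) − (1/12) = (n - 1)/(n**3 + 12*n**2 + 47*n + 60).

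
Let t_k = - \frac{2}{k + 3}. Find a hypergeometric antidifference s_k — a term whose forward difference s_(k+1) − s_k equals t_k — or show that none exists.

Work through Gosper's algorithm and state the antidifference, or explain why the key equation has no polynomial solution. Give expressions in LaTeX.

not Gosper-summable; s_k does not exist

t_(k+1)/t_k = (k + 3)/(k + 4).
Take A(k)=k + 3, B(k)=k + 4, C(k)=1.
f must satisfy (k + 3)·f(k+1) − (k + 3)·f(k) = 1.
From deg A=1, deg B=1, deg C=0: d=0.
Put f(k) = c0: A·f(k+1) − B(k−1)·f(k) − C = -1; need -1 = 0 — inconsistent ⇒ no f, not summable.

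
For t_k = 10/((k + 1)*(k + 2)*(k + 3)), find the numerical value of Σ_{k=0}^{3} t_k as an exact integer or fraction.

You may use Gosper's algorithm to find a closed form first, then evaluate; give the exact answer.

Σ = 7/3

Step 1: r(k) = (k + 1)/(k + 4).
Gosper form: A/B · C(k+1)/C(k) with A=k + 1, B=k + 4, C=1.
Key eq: (k + 1)·f(k+1) = (k + 3)·f(k) + (1).
deg f ≤ 2 (via 1,1,0).
A polynomial solution: f(k) = k*(k + 3)/4.
Certificate R = B(k−1)f/C = k*(k + 3)**2/4 gives s_k = 5*k*(k + 3)/(2*(k + 1)*(k + 2)).
Verify: 10/(k**3 + 6*k**2 + 11*k + 6) matches t_k.
Evaluate s at k=4 and k=0: 7/3 and 0; difference 7/3.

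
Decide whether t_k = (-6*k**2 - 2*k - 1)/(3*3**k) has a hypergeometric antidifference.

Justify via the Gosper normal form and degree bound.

r(k) = (6*k**2 + 14*k + 9)/(3*(6*k**2 + 2*k + 1)) after simplifying.
Factor: A=1/3; B=1; C=k**2 + k/3 + 1/6.
Set up (1/3)·f(k+1) − (1)·f(k) − (k**2 + k/3 + 1/6) = 0.
Bound: deg f ≤ 2.
Solve for f: f(k) = -(3*k**2 + 4*k + 4)/2 (degree 2 ≤ 2).
R(k) = B(k−1)·f(k)/C(k) = -3*(3*k**2 + 4*k + 4)/(6*k**2 + 2*k + 1); s_k = R·t_k = (3*k**2 + 4*k + 4)/3**k.
s_(k+1) − s_k = (-6*k**2 - 2*k - 1)/(3*3**k) = t_k.

Yes. s_k = (3*k**2 + 4*k + 4)/3**k.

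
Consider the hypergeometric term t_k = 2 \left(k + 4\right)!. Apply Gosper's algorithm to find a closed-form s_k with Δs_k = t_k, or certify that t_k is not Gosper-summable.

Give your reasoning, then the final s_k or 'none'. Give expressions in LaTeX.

t_(k+1)/t_k = k + 5.
Gosper form: A/B · C(k+1)/C(k) with A=k + 5, B=1, C=1.
Need (k + 5)·f(k+1) − (1)·f(k) = 1.
d = -1 from the (1,0,0) case.
Negative degree bound (-1): no f exists, t_k not Gosper-summable.

none — t_k is not Gosper-summable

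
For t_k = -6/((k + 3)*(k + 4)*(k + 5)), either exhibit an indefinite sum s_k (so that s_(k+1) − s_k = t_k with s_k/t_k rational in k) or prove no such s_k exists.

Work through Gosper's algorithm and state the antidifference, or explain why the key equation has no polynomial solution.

The ratio is (k + 3)/(k + 6).
Factor: A=k + 3; B=k + 6; C=1.
Need (k + 3)·f(k+1) − (k + 5)·f(k) = 1.
deg f ≤ 2 (via 1,1,0).
Coefficient equations give f(k) = k*(k + 7)/24.
R(k) = B(k−1)·f(k)/C(k) = k*(k + 5)*(k + 7)/24; s_k = R·t_k = k*(-k - 7)/(4*(k + 3)*(k + 4)).
s_(k+1) − s_k = -6/(k**3 + 12*k**2 + 47*k + 60) = t_k.

s_k = k*(-k - 7)/(4*(k + 3)*(k + 4))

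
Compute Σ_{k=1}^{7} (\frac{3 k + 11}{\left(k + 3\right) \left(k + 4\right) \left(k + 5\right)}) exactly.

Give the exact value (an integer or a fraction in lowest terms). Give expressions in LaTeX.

r(k) = (k + 3)*(3*k + 14)/((k + 6)*(3*k + 11)) after simplifying.
A = k + 3, B = k + 6, C = k + 11/3.
Key eq: (k + 3)·f(k+1) = (k + 5)·f(k) + (k + 11/3).
deg f ≤ 2 (via 1,1,1).
Solving with deg f ≤ 2: f(k) = k*(5*k + 17)/18.
Get s_k = R·t_k = k*(5*k + 17)/(6*(k + 3)*(k + 4)) with R(k) = B(k−1)f(k)/C(k) = k*(k + 5)*(5*k + 17)/(6*(3*k + 11)).
s_(k+1) − s_k = (3*k + 11)/(k**3 + 12*k**2 + 47*k + 60) = t_k.
Telescoping: Σ = s_(8) − s_(1) = 19/33 − (11/60) = 259/660.

Σ = 259/660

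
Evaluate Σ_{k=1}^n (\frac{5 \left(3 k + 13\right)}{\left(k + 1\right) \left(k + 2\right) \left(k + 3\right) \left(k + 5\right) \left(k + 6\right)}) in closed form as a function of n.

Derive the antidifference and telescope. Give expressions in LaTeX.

Step 1: r(k) = (k + 1)*(k + 5)*(3*k + 16)/((k + 4)*(k + 7)*(3*k + 13)).
Gosper form: A/B · C(k+1)/C(k) with A=k + 1, B=k + 7, C=k**2 + 25*k/3 + 52/3.
f must satisfy (k + 1)·f(k+1) − (k + 6)·f(k) = k**2 + 25*k/3 + 52/3.
Degrees (1,1,2) ⇒ d ≤ 5.
Solving with deg f ≤ 5: f(k) = k*(k + 3)*(k + 4)*(k**2 + 8*k + 17)/30.
Get s_k = R·t_k = k*(k**2 + 8*k + 17)/(2*(k**3 + 8*k**2 + 17*k + 10)) with R(k) = B(k−1)f(k)/C(k) = k*(k + 3)*(k + 6)*(k**2 + 8*k + 17)/(10*(3*k + 13)).
Check: Δs_k = 5*(3*k + 13)/(k**5 + 17*k**4 + 107*k**3 + 307*k**2 + 396*k + 180). ✓
Evaluate: s_(n+1) = (n**3 + 11*n**2 + 36*n + 26)/(2*(n**3 + 11*n**2 + 36*n + 36)); subtract s_(1) = 13/36 ⇒ S(n) = 5*n*(n**2 + 11*n + 36)/(36*(n**3 + 11*n**2 + 36*n + 36)).

S(n) = \frac{5 n \left(n^{2} + 11 n + 36\right)}{36 \left(n^{3} + 11 n^{2} + 36 n + 36\right)}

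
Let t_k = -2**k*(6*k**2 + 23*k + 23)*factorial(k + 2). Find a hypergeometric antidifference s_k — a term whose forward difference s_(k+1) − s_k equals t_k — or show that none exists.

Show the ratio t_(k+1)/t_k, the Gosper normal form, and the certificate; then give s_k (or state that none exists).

r(k) = 2*(6*k**3 + 53*k**2 + 157*k + 156)/(6*k**2 + 23*k + 23) after simplifying.
A = 2*k + 6, B = 1, C = k**2 + 23*k/6 + 23/6.
f must satisfy (2*k + 6)·f(k+1) − (1)·f(k) = k**2 + 23*k/6 + 23/6.
d = 1 from the (1,0,2) case.
Solve for f: f(k) = (3*k + 1)/6 (degree 1 ≤ 1).
Get s_k = R·t_k = -2**k*(3*k + 1)*factorial(k + 2) with R(k) = B(k−1)f(k)/C(k) = (3*k + 1)/(6*k**2 + 23*k + 23).
Verify: -2**k*(6*k**2 + 23*k + 23)*factorial(k + 2) matches t_k.

s_k = -2**k*(3*k + 1)*factorial(k + 2)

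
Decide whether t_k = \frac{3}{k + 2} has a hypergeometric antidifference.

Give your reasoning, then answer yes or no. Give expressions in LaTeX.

r(k) = (k + 2)/(k + 3) after simplifying.
Gosper form: A/B · C(k+1)/C(k) with A=k + 2, B=k + 3, C=1.
Need (k + 2)·f(k+1) − (k + 2)·f(k) = 1.
deg f ≤ 0 (via 1,1,0).
Generic f = c0 gives residual -1; -1 = 0 cannot hold, so t_k is not Gosper-summable.

No — the linear system for f has no solution.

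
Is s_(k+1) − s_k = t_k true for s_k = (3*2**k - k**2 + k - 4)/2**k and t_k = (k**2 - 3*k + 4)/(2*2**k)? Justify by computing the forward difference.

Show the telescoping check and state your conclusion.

s_(k+1) = (6*2**k - k**2 - k - 4)/(2*2**k)
s_(k+1) − s_k = (k**2 - 3*k + 4)/(2*2**k)
(s_(k+1) − s_k) − t_k = 0

Valid — Δs_k = t_k.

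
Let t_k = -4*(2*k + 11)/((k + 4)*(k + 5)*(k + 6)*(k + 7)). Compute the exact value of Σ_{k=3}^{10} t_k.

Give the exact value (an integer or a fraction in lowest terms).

Compute t_(k+1)/t_k: get (k + 4)*(2*k + 13)/((k + 8)*(2*k + 11)).
A = k + 4, B = k + 8, C = k + 11/2.
Solve (k + 4)·f(k+1) − (k + 7)·f(k) = k + 11/2.
d = 3 from the (1,1,1) case.
Coefficient equations give f(k) = k*(k + 5)*(k + 10)/48.
So s_k = (B(k−1)f/C)·t_k = (k*(k + 5)*(k + 7)*(k + 10)/(24*(2*k + 11)))·t_k = k*(-k - 10)/(6*(k**2 + 10*k + 24)).
s_(k+1) − s_k = 4*(-2*k - 11)/(k**4 + 22*k**3 + 179*k**2 + 638*k + 840) = t_k.
Evaluate s at k=11 and k=3: -77/510 and -13/126; difference -256/5355.

Σ = -256/5355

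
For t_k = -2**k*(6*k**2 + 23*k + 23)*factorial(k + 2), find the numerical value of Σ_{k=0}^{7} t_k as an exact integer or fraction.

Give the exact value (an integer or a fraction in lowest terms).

Step 1: r(k) = 2*(6*k**3 + 53*k**2 + 157*k + 156)/(6*k**2 + 23*k + 23).
Factor: A=2*k + 6; B=1; C=k**2 + 23*k/6 + 23/6.
Solve (2*k + 6)·f(k+1) − (1)·f(k) = k**2 + 23*k/6 + 23/6.
Degrees (1,0,2) ⇒ d ≤ 1.
Match coefficients ⇒ f(k) = (3*k + 1)/6.
Certificate R = B(k−1)f/C = (3*k + 1)/(6*k**2 + 23*k + 23) gives s_k = -2**k*(3*k + 1)*factorial(k + 2).
Verify: -2**k*(6*k**2 + 23*k + 23)*factorial(k + 2) matches t_k.
Evaluate s at k=8 and k=0: -23224320000 and -2; difference -23224319998.

Σ = -23224319998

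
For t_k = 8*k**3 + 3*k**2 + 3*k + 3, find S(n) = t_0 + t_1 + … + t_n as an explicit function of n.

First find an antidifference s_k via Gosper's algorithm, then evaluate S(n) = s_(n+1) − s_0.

S(n) = 2*n**4 + 5*n**3 + 5*n**2 + 5*n + 3

Compute t_(k+1)/t_k: get (8*k**3 + 27*k**2 + 33*k + 17)/(8*k**3 + 3*k**2 + 3*k + 3).
A = 1, B = 1, C = k**3 + 3*k**2/8 + 3*k/8 + 3/8.
Key eq: (1)·f(k+1) = (1)·f(k) + (k**3 + 3*k**2/8 + 3*k/8 + 3/8).
Degrees (0,0,3) ⇒ d ≤ 4.
Solving with deg f ≤ 4: f(k) = k*(2*k + 1)*(k**2 - 2*k + 2)/8.
R(k) = B(k−1)·f(k)/C(k) = k*(2*k + 1)*(k**2 - 2*k + 2)/(8*k**3 + 3*k**2 + 3*k + 3); s_k = R·t_k = k*(2*k**3 - 3*k**2 + 2*k + 2).
Δs = 8*k**3 + 3*k**2 + 3*k + 3, as required.
s_(n+1) = 2*n**4 + 5*n**3 + 5*n**2 + 5*n + 3 and s_(0) = 0, so S(n) = 2*n**4 + 5*n**3 + 5*n**2 + 5*n + 3.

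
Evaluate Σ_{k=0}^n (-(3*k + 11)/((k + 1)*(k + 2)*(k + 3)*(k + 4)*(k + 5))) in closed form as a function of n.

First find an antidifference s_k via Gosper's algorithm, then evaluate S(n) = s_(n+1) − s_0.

Step 1: r(k) = (k + 1)*(3*k + 14)/((k + 6)*(3*k + 11)).
Take A(k)=k + 1, B(k)=k + 6, C(k)=k + 11/3.
Key eq: (k + 1)·f(k+1) = (k + 5)·f(k) + (k + 11/3).
d = 4 from the (1,1,1) case.
A polynomial solution: f(k) = k*(k + 3)*(k**2 + 7*k + 14)/24.
R(k) = B(k−1)·f(k)/C(k) = k*(k + 3)*(k + 5)*(k**2 + 7*k + 14)/(8*(3*k + 11)); s_k = R·t_k = k*(-k**2 - 7*k - 14)/(8*(k**3 + 7*k**2 + 14*k + 8)).
Verify: (-3*k - 11)/(k**5 + 15*k**4 + 85*k**3 + 225*k**2 + 274*k + 120) matches t_k.
Telescope: S(n) = s_(n+1) − s_(0) = (-n**3 - 10*n**2 - 31*n - 22)/(8*(n**3 + 10*n**2 + 31*n + 30)) − (0) = (-n**3 - 10*n**2 - 31*n - 22)/(8*(n**3 + 10*n**2 + 31*n + 30)).

S(n) = (-n**3 - 10*n**2 - 31*n - 22)/(8*(n**3 + 10*n**2 + 31*n + 30))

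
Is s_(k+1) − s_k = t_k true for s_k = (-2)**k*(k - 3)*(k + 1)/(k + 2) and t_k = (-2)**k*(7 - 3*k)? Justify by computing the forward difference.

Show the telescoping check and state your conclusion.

s_(k+1) = (-2)**(k + 1)*(k**2 - 4)/(k + 3)
s_(k+1) − s_k = (-2)**k*(-3*k**3 - 5*k**2 + 17*k + 25)/(k**2 + 5*k + 6)
(s_(k+1) − s_k) − t_k = (-2)**k*(3*k**2 - 17)/(k**2 + 5*k + 6)

Invalid: residual (-2)**k*(3*k**2 - 17)/(k**2 + 5*k + 6) ≠ 0.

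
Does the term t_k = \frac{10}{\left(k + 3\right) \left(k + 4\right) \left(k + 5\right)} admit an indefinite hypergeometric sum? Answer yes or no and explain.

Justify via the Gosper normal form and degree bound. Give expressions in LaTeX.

Yes. s_k = \frac{5 k \left(k + 7\right)}{12 \left(k + 3\right) \left(k + 4\right)}.

t_(k+1)/t_k = (k + 3)/(k + 6).
Normal form (A,B,C) = (k + 3, k + 6, 1).
Solve (k + 3)·f(k+1) − (k + 5)·f(k) = 1.
Bound: deg f ≤ 2.
A polynomial solution: f(k) = k*(k + 7)/24.
Certificate R = B(k−1)f/C = k*(k + 5)*(k + 7)/24 gives s_k = 5*k*(k + 7)/(12*(k + 3)*(k + 4)).
Δs = 10/(k**3 + 12*k**2 + 47*k + 60), as required.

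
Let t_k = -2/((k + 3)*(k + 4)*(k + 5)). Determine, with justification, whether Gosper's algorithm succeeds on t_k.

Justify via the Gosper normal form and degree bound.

Compute t_(k+1)/t_k: get (k + 3)/(k + 6).
Gosper form: A/B · C(k+1)/C(k) with A=k + 3, B=k + 6, C=1.
Solve (k + 3)·f(k+1) − (k + 5)·f(k) = 1.
From deg A=1, deg B=1, deg C=0: d=2.
Match coefficients ⇒ f(k) = k*(k + 7)/24.
Get s_k = R·t_k = k*(-k - 7)/(12*(k + 3)*(k + 4)) with R(k) = B(k−1)f(k)/C(k) = k*(k + 5)*(k + 7)/24.
Δs = -2/(k**3 + 12*k**2 + 47*k + 60), as required.

Yes. s_k = k*(-k - 7)/(12*(k + 3)*(k + 4)).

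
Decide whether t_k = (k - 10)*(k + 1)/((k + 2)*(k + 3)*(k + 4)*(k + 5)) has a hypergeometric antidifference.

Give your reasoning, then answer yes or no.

Yes. s_k = k*(-k**2 - 15*k - 14)/(6*(k**3 + 9*k**2 + 26*k + 24)).

Ratio r(k) = (k - 9)*(k + 2)**2/((k - 10)*(k + 1)*(k + 6)).
A = k + 2, B = k + 6, C = k**2 - 9*k - 10.
Key eq: (k + 2)·f(k+1) = (k + 5)·f(k) + (k**2 - 9*k - 10).
From deg A=1, deg B=1, deg C=2: d=3.
Solve for f: f(k) = -k*(k + 1)*(k + 14)/6 (degree 3 ≤ 3).
Certificate R = B(k−1)f/C = -k*(k + 5)*(k + 14)/(6*(k - 10)) gives s_k = k*(-k**2 - 15*k - 14)/(6*(k**3 + 9*k**2 + 26*k + 24)).
s_(k+1) − s_k = (k**2 - 9*k - 10)/(k**4 + 14*k**3 + 71*k**2 + 154*k + 120) = t_k.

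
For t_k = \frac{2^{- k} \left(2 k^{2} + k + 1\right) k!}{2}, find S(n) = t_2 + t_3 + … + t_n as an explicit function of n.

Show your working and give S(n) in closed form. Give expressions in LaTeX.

S(n) = 2^{- n - 1} \left(- 5 \cdot 2^{n} + 2 n^{2} n! + 5 n n! + 3 n!\right)

r(k) = (k + 1)*(k + 2*(k + 1)**2 + 2)/(2*(2*k**2 + k + 1)) after simplifying.
Factor: A=k/2 + 1/2; B=1; C=k**2 + k/2 + 1/2.
f must satisfy (k/2 + 1/2)·f(k+1) − (1)·f(k) = k**2 + k/2 + 1/2.
Degrees (1,0,2) ⇒ d ≤ 1.
Solve for f: f(k) = 2*k + 1 (degree 1 ≤ 1).
Certificate R = B(k−1)f/C = 2*(2*k + 1)/(2*k**2 + k + 1) gives s_k = (2*k + 1)*factorial(k)/2**k.
Verify: (2*k**2 + k + 1)*factorial(k)/(2*2**k) matches t_k.
Evaluate: s_(n+1) = 2**(-n - 1)*(2*n + 3)*factorial(n + 1); subtract s_(2) = 5/2 ⇒ S(n) = 2**(-n - 1)*(-5*2**n + 2*n**2*factorial(n) + 5*n*factorial(n) + 3*factorial(n)).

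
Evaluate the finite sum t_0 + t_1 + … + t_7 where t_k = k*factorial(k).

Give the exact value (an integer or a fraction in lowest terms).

Compute t_(k+1)/t_k: get (k + 1)**2/k.
Take A(k)=k + 1, B(k)=1, C(k)=k.
Need (k + 1)·f(k+1) − (1)·f(k) = k.
deg f ≤ 0 (via 1,0,1).
Solve for f: f(k) = 1 (degree 0 ≤ 0).
Then R = B(k−1)f/C = 1/k, so s_k = R(k)·t_k = factorial(k).
Verify: k*factorial(k) matches t_k.
Telescoping: Σ = s_(8) − s_(0) = 40320 − (1) = 40319.

Σ = 40319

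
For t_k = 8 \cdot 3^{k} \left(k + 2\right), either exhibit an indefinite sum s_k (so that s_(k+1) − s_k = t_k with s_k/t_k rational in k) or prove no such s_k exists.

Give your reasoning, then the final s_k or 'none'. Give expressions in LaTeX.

s_k = 3^{k} \left(4 k + 2\right)

Step 1: r(k) = 3*(k + 3)/(k + 2).
So A=3 and B=1, with C=k + 2.
Key eq: (3)·f(k+1) = (1)·f(k) + (k + 2).
Bound: deg f ≤ 1.
Solving with deg f ≤ 1: f(k) = (2*k + 1)/4.
Get s_k = R·t_k = 3**k*(4*k + 2) with R(k) = B(k−1)f(k)/C(k) = (2*k + 1)/(4*(k + 2)).
Check: Δs_k = 8*3**k*(k + 2). ✓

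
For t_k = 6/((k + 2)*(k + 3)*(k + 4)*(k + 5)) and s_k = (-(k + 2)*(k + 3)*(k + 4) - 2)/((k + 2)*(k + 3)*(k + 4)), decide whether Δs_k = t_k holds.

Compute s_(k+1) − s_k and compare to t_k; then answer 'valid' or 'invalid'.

valid; difference matches t_k

s_(k+1) = (-(k + 3)*(k + 4)*(k + 5) - 2)/((k + 3)*(k + 4)*(k + 5))
s_(k+1) − s_k = 6/(k**4 + 14*k**3 + 71*k**2 + 154*k + 120)
(s_(k+1) − s_k) − t_k = 0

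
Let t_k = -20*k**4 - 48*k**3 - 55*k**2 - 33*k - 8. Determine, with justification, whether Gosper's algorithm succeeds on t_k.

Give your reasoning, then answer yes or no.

Step 1: r(k) = (20*k**4 + 128*k**3 + 319*k**2 + 367*k + 164)/(20*k**4 + 48*k**3 + 55*k**2 + 33*k + 8).
Normal form (A,B,C) = (1, 1, k**4 + 12*k**3/5 + 11*k**2/4 + 33*k/20 + 2/5).
Set up (1)·f(k+1) − (1)·f(k) − (k**4 + 12*k**3/5 + 11*k**2/4 + 33*k/20 + 2/5) = 0.
Degrees (0,0,4) ⇒ d ≤ 5.
Solving with deg f ≤ 5: f(k) = k**2*(4*k**3 + 2*k**2 + k + 1)/20.
So s_k = (B(k−1)f/C)·t_k = (k**2*(4*k**3 + 2*k**2 + k + 1)/(20*k**4 + 48*k**3 + 55*k**2 + 33*k + 8))·t_k = k**2*(-4*k**3 - 2*k**2 - k - 1).
s_(k+1) − s_k = -20*k**4 - 48*k**3 - 55*k**2 - 33*k - 8 = t_k.

Yes. s_k = k**2*(-4*k**3 - 2*k**2 - k - 1).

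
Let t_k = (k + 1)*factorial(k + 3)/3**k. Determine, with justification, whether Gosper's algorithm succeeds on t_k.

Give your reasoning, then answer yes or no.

Yes. s_k = 3**(1 - k)*factorial(k + 3).

The ratio is (k + 2)*(k + 4)/(3*(k + 1)).
A = k/3 + 4/3, B = 1, C = k + 1.
Need (k/3 + 4/3)·f(k+1) − (1)·f(k) = k + 1.
From deg A=1, deg B=0, deg C=1: d=0.
Solving with deg f ≤ 0: f(k) = 3.
Then R = B(k−1)f/C = 3/(k + 1), so s_k = R(k)·t_k = 3**(1 - k)*factorial(k + 3).
Verify: (k + 1)*factorial(k + 3)/3**k matches t_k.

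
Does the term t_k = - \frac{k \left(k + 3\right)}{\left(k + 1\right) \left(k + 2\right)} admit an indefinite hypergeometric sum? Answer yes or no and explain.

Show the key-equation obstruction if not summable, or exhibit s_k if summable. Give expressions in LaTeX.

The ratio is (k + 1)**2*(k + 4)/(k*(k + 3)**2).
Normal form (A,B,C) = (k + 1, k + 3, k**2 + 3*k).
Set up (k + 1)·f(k+1) − (k + 2)·f(k) − (k**2 + 3*k) = 0.
Degrees (1,1,2) ⇒ d ≤ 2.
Solving with deg f ≤ 2: f(k) = k*(k - 1).
R(k) = B(k−1)·f(k)/C(k) = (k - 1)*(k + 2)/(k + 3); s_k = R·t_k = k*(1 - k)/(k + 1).
Δs = k*(-k - 3)/(k**2 + 3*k + 2), as required.

Yes. s_k = \frac{k \left(1 - k\right)}{k + 1}.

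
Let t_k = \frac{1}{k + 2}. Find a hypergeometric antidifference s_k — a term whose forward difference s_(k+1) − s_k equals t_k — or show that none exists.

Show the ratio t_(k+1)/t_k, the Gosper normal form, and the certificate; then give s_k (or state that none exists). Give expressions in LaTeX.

no hypergeometric antidifference exists

The ratio is (k + 2)/(k + 3).
A = k + 2, B = k + 3, C = 1.
f must satisfy (k + 2)·f(k+1) − (k + 2)·f(k) = 1.
Degrees (1,1,0) ⇒ d ≤ 0.
Write f(k) = c0. Then LHS − RHS = -1, requiring -1 = 0: contradictory. No certificate.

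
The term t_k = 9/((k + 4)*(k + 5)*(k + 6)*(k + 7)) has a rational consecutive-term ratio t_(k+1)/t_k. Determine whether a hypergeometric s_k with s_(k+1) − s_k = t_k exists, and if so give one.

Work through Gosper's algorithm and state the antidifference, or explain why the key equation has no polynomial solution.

The ratio is (k + 4)/(k + 8).
So A=k + 4 and B=k + 8, with C=1.
f must satisfy (k + 4)·f(k+1) − (k + 7)·f(k) = 1.
deg f ≤ 3 (via 1,1,0).
Solving with deg f ≤ 3: f(k) = k*(k**2 + 15*k + 74)/360.
Then R = B(k−1)f/C = k*(k + 7)*(k**2 + 15*k + 74)/360, so s_k = R(k)·t_k = k*(k**2 + 15*k + 74)/(40*(k + 4)*(k + 5)*(k + 6)).
Check: Δs_k = 9/(k**4 + 22*k**3 + 179*k**2 + 638*k + 840). ✓

s_k = k*(k**2 + 15*k + 74)/(40*(k + 4)*(k + 5)*(k + 6))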